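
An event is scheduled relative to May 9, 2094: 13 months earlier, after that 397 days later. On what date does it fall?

May 11, 2094

Going back 13 months from May 9, 2094:
month 5 − 13 = -8, which is month 4 of year 2093 → April 2093.
Day 9 is valid in April, giving April 9, 2093.
Counting forward 397 days from April 9, 2093:
April has 30 days, so 30 − 9 = 21 days remain after April 9, 2093; 397 − 21 = 376 left.
May 2093 has 31 days: 376 − 31 = 345 left.
June 2093 has 30 days: 345 − 30 = 315 left.
July 2093 has 31 days: 315 − 31 = 284 left.
August 2093 has 31 days: 284 − 31 = 253 left.
September 2093 has 30 days: 253 − 30 = 223 left.
October 2093 has 31 days: 223 − 31 = 192 left.
November 2093 has 30 days: 192 − 30 = 162 left.
December 2093 has 31 days: 162 − 31 = 131 left.
January 2094 has 31 days: 131 − 31 = 100 left.
February 2094 has 28 days (2094 is not a leap year): 100 − 28 = 72 left.
March 2094 has 31 days: 72 − 31 = 41 left.
April 2094 has 30 days: 41 − 30 = 11 left.
11 days into May 2094 → May 11, 2094.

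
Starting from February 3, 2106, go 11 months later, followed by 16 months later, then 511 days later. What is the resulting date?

Counting forward 11 months from February 3, 2106:
month 2 + 11 = 13, which is month 1 of year 2107 → January 2107.
Day 3 is valid in January, giving January 3, 2107.
Counting forward 16 months from January 3, 2107:
month 1 + 16 = 17, which is month 5 of year 2108 → May 2108.
Day 3 is valid in May, giving May 3, 2108.
Advancing 511 days from May 3, 2108:
May has 31 days, so 31 − 3 = 28 days remain after May 3, 2108; 511 − 28 = 483 left.
June 2108 has 30 days: 483 − 30 = 453 left.
July 2108 has 31 days: 453 − 31 = 422 left.
August 2108 has 31 days: 422 − 31 = 391 left.
September 2108 has 30 days: 391 − 30 = 361 left.
October 2108 has 31 days: 361 − 31 = 330 left.
November 2108 has 30 days: 330 − 30 = 300 left.
December 2108 has 31 days: 300 − 31 = 269 left.
January 2109 has 31 days: 269 − 31 = 238 left.
February 2109 has 28 days (2109 is not a leap year): 238 − 28 = 210 left.
March 2109 has 31 days: 210 − 31 = 179 left.
April 2109 has 30 days: 179 − 30 = 149 left.
May 2109 has 31 days: 149 − 31 = 118 left.
June 2109 has 30 days: 118 − 30 = 88 left.
July 2109 has 31 days: 88 − 31 = 57 left.
August 2109 has 31 days: 57 − 31 = 26 left.
26 days into September 2109 → September 26, 2109.

September 26, 2109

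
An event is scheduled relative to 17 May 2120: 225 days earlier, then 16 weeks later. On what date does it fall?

January 25, 2120

Counting back 225 days from May 17, 2120:
Going back 17 days from May 17, 2120 reaches the end of the previous month; 225 − 17 = 208 left.
April 2120 has 30 days: 208 − 30 = 178 left.
March 2120 has 31 days: 178 − 31 = 147 left.
February 2120 has 29 days (2120 is a leap year): 147 − 29 = 118 left.
January 2120 has 31 days: 118 − 31 = 87 left.
December 2119 has 31 days: 87 − 31 = 56 left.
November 2119 has 30 days: 56 − 30 = 26 left.
October 2119 has 31 days; 31 − 26 = 5 → October 5, 2119.
Adding 16 weeks (= 112 days) from October 5, 2119:
October has 31 days, so 31 − 5 = 26 days remain after October 5, 2119; 112 − 26 = 86 left.
November 2119 has 30 days: 86 − 30 = 56 left.
December 2119 has 31 days: 56 − 31 = 25 left.
25 days into January 2120 → January 25, 2120.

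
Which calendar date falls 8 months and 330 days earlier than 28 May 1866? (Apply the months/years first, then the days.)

Going back 8 months and 330 days from May 28, 1866: first the month/year part, then the days.
month 5 − 8 = -3, which is month 9 of year 1865 → September 1865.
Day 28 is valid in September, giving September 28, 1865.
Now subtract 330 days from September 28, 1865.
Going back 28 days from September 28, 1865 reaches the end of the previous month; 330 − 28 = 302 left.
August 1865 has 31 days: 302 − 31 = 271 left.
July 1865 has 31 days: 271 − 31 = 240 left.
June 1865 has 30 days: 240 − 30 = 210 left.
May 1865 has 31 days: 210 − 31 = 179 left.
April 1865 has 30 days: 179 − 30 = 149 left.
March 1865 has 31 days: 149 − 31 = 118 left.
February 1865 has 28 days (1865 is not a leap year): 118 − 28 = 90 left.
January 1865 has 31 days: 90 − 31 = 59 left.
December 1864 has 31 days: 59 − 31 = 28 left.
November 1864 has 30 days; 30 − 28 = 2 → November 2, 1864.

November 2, 1864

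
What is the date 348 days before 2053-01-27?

February 14, 2052

Counting back 348 days from January 27, 2053.
Going back 27 days from January 27, 2053 reaches the end of the previous month; 348 − 27 = 321 left.
December 2052 has 31 days: 321 − 31 = 290 left.
November 2052 has 30 days: 290 − 30 = 260 left.
October 2052 has 31 days: 260 − 31 = 229 left.
September 2052 has 30 days: 229 − 30 = 199 left.
August 2052 has 31 days: 199 − 31 = 168 left.
July 2052 has 31 days: 168 − 31 = 137 left.
June 2052 has 30 days: 137 − 30 = 107 left.
May 2052 has 31 days: 107 − 31 = 76 left.
April 2052 has 30 days: 76 − 30 = 46 left.
March 2052 has 31 days: 46 − 31 = 15 left.
February 2052 has 29 days; 29 − 15 = 14 → February 14, 2052.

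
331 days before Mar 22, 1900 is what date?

Subtracting 331 days from March 22, 1900.
Going back 22 days from March 22, 1900 reaches the end of the previous month; 331 − 22 = 309 left.
February 1900 has 28 days (1900 is not a leap year (divisible by 100 but not 400)): 309 − 28 = 281 left.
January 1900 has 31 days: 281 − 31 = 250 left.
December 1899 has 31 days: 250 − 31 = 219 left.
November 1899 has 30 days: 219 − 30 = 189 left.
October 1899 has 31 days: 189 − 31 = 158 left.
September 1899 has 30 days: 158 − 30 = 128 left.
August 1899 has 31 days: 128 − 31 = 97 left.
July 1899 has 31 days: 97 − 31 = 66 left.
June 1899 has 30 days: 66 − 30 = 36 left.
May 1899 has 31 days: 36 − 31 = 5 left.
April 1899 has 30 days; 30 − 5 = 25 → April 25, 1899.

April 25, 1899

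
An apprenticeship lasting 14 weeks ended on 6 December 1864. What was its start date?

Going back 14 weeks = 98 days from December 6, 1864.
Going back 6 days from December 6, 1864 reaches the end of the previous month; 98 − 6 = 92 left.
November 1864 has 30 days: 92 − 30 = 62 left.
October 1864 has 31 days: 62 − 31 = 31 left.
September 1864 has 30 days: 31 − 30 = 1 left.
August 1864 has 31 days; 31 − 1 = 30 → August 30, 1864.

August 30, 1864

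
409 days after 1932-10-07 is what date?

Adding 409 days from October 7, 1932.
October has 31 days, so 31 − 7 = 24 days remain after October 7, 1932; 409 − 24 = 385 left.
November 1932 has 30 days: 385 − 30 = 355 left.
December 1932 has 31 days: 355 − 31 = 324 left.
January 1933 has 31 days: 324 − 31 = 293 left.
February 1933 has 28 days (1933 is not a leap year): 293 − 28 = 265 left.
March 1933 has 31 days: 265 − 31 = 234 left.
April 1933 has 30 days: 234 − 30 = 204 left.
May 1933 has 31 days: 204 − 31 = 173 left.
June 1933 has 30 days: 173 − 30 = 143 left.
July 1933 has 31 days: 143 − 31 = 112 left.
August 1933 has 31 days: 112 − 31 = 81 left.
September 1933 has 30 days: 81 − 30 = 51 left.
October 1933 has 31 days: 51 − 31 = 20 left.
20 days into November 1933 → November 20, 1933.

November 20, 1933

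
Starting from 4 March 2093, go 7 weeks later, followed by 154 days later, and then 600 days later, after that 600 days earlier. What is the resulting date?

September 23, 2093

Adding 7 weeks (= 49 days) from March 4, 2093:
March has 31 days, so 31 − 4 = 27 days remain after March 4, 2093; 49 − 27 = 22 left.
22 days into April 2093 → April 22, 2093.
Advancing 154 days from April 22, 2093:
April has 30 days, so 30 − 22 = 8 days remain after April 22, 2093; 154 − 8 = 146 left.
May 2093 has 31 days: 146 − 31 = 115 left.
June 2093 has 30 days: 115 − 30 = 85 left.
July 2093 has 31 days: 85 − 31 = 54 left.
August 2093 has 31 days: 54 − 31 = 23 left.
23 days into September 2093 → September 23, 2093.
Adding 600 days from September 23, 2093:
September has 30 days, so 30 − 23 = 7 days remain after September 23, 2093; 600 − 7 = 593 left.
October 2093 has 31 days: 593 − 31 = 562 left.
November 2093 has 30 days: 562 − 30 = 532 left.
December 2093 has 31 days: 532 − 31 = 501 left.
January 2094 has 31 days: 501 − 31 = 470 left.
February 2094 has 28 days (2094 is not a leap year): 470 − 28 = 442 left.
March 2094 has 31 days: 442 − 31 = 411 left.
April 2094 has 30 days: 411 − 30 = 381 left.
May 2094 has 31 days: 381 − 31 = 350 left.
June 2094 has 30 days: 350 − 30 = 320 left.
July 2094 has 31 days: 320 − 31 = 289 left.
August 2094 has 31 days: 289 − 31 = 258 left.
September 2094 has 30 days: 258 − 30 = 228 left.
October 2094 has 31 days: 228 − 31 = 197 left.
November 2094 has 30 days: 197 − 30 = 167 left.
December 2094 has 31 days: 167 − 31 = 136 left.
January 2095 has 31 days: 136 − 31 = 105 left.
February 2095 has 28 days (2095 is not a leap year): 105 − 28 = 77 left.
March 2095 has 31 days: 77 − 31 = 46 left.
April 2095 has 30 days: 46 − 30 = 16 left.
16 days into May 2095 → May 16, 2095.
Counting back 600 days from May 16, 2095:
Going back 16 days from May 16, 2095 reaches the end of the previous month; 600 − 16 = 584 left.
April 2095 has 30 days: 584 − 30 = 554 left.
March 2095 has 31 days: 554 − 31 = 523 left.
February 2095 has 28 days (2095 is not a leap year): 523 − 28 = 495 left.
January 2095 has 31 days: 495 − 31 = 464 left.
December 2094 has 31 days: 464 − 31 = 433 left.
November 2094 has 30 days: 433 − 30 = 403 left.
October 2094 has 31 days: 403 − 31 = 372 left.
September 2094 has 30 days: 372 − 30 = 342 left.
August 2094 has 31 days: 342 − 31 = 311 left.
July 2094 has 31 days: 311 − 31 = 280 left.
June 2094 has 30 days: 280 − 30 = 250 left.
May 2094 has 31 days: 250 − 31 = 219 left.
April 2094 has 30 days: 219 − 30 = 189 left.
March 2094 has 31 days: 189 − 31 = 158 left.
February 2094 has 28 days (2094 is not a leap year): 158 − 28 = 130 left.
January 2094 has 31 days: 130 − 31 = 99 left.
December 2093 has 31 days: 99 − 31 = 68 left.
November 2093 has 30 days: 68 − 30 = 38 left.
October 2093 has 31 days: 38 − 31 = 7 left.
September 2093 has 30 days; 30 − 7 = 23 → September 23, 2093.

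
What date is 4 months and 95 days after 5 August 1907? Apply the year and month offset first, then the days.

Advancing 4 months and 95 days from August 5, 1907: first the month/year part, then the days.
month 8 + 4 = 12 → December 1907.
Day 5 is valid in December, giving December 5, 1907.
Now add 95 days from December 5, 1907.
December has 31 days, so 31 − 5 = 26 days remain after December 5, 1907; 95 − 26 = 69 left.
January 1908 has 31 days: 69 − 31 = 38 left.
February 1908 has 29 days (1908 is a leap year): 38 − 29 = 9 left.
9 days into March 1908 → March 9, 1908.

March 9, 1908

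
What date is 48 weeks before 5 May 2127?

June 3, 2126

Subtracting 48 weeks = 336 days from May 5, 2127.
Going back 5 days from May 5, 2127 reaches the end of the previous month; 336 − 5 = 331 left.
April 2127 has 30 days: 331 − 30 = 301 left.
March 2127 has 31 days: 301 − 31 = 270 left.
February 2127 has 28 days (2127 is not a leap year): 270 − 28 = 242 left.
January 2127 has 31 days: 242 − 31 = 211 left.
December 2126 has 31 days: 211 − 31 = 180 left.
November 2126 has 30 days: 180 − 30 = 150 left.
October 2126 has 31 days: 150 − 31 = 119 left.
September 2126 has 30 days: 119 − 30 = 89 left.
August 2126 has 31 days: 89 − 31 = 58 left.
July 2126 has 31 days: 58 − 31 = 27 left.
June 2126 has 30 days; 30 − 27 = 3 → June 3, 2126.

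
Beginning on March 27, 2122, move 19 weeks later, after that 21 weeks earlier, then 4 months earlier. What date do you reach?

November 13, 2121

Advancing 19 weeks (= 133 days) from March 27, 2122:
March has 31 days, so 31 − 27 = 4 days remain after March 27, 2122; 133 − 4 = 129 left.
April 2122 has 30 days: 129 − 30 = 99 left.
May 2122 has 31 days: 99 − 31 = 68 left.
June 2122 has 30 days: 68 − 30 = 38 left.
July 2122 has 31 days: 38 − 31 = 7 left.
7 days into August 2122 → August 7, 2122.
Going back 21 weeks (= 147 days) from August 7, 2122:
Going back 7 days from August 7, 2122 reaches the end of the previous month; 147 − 7 = 140 left.
July 2122 has 31 days: 140 − 31 = 109 left.
June 2122 has 30 days: 109 − 30 = 79 left.
May 2122 has 31 days: 79 − 31 = 48 left.
April 2122 has 30 days: 48 − 30 = 18 left.
March 2122 has 31 days; 31 − 18 = 13 → March 13, 2122.
Counting back 4 months from March 13, 2122:
month 3 − 4 = -1, which is month 11 of year 2121 → November 2121.
Day 13 is valid in November, giving November 13, 2121.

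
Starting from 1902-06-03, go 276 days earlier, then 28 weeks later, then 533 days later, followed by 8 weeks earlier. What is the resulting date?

July 5, 1903

Counting back 276 days from June 3, 1902:
Going back 3 days from June 3, 1902 reaches the end of the previous month; 276 − 3 = 273 left.
May 1902 has 31 days: 273 − 31 = 242 left.
April 1902 has 30 days: 242 − 30 = 212 left.
March 1902 has 31 days: 212 − 31 = 181 left.
February 1902 has 28 days (1902 is not a leap year): 181 − 28 = 153 left.
January 1902 has 31 days: 153 − 31 = 122 left.
December 1901 has 31 days: 122 − 31 = 91 left.
November 1901 has 30 days: 91 − 30 = 61 left.
October 1901 has 31 days: 61 − 31 = 30 left.
September 1901 has 30 days: 30 − 30 = 0 left.
August 1901 has 31 days; 31 − 0 = 31 → August 31, 1901.
Advancing 28 weeks (= 196 days) from August 31, 1901:
August has 31 days, so 31 − 31 = 0 days remain after August 31, 1901; 196 − 0 = 196 left.
September 1901 has 30 days: 196 − 30 = 166 left.
October 1901 has 31 days: 166 − 31 = 135 left.
November 1901 has 30 days: 135 − 30 = 105 left.
December 1901 has 31 days: 105 − 31 = 74 left.
January 1902 has 31 days: 74 − 31 = 43 left.
February 1902 has 28 days (1902 is not a leap year): 43 − 28 = 15 left.
15 days into March 1902 → March 15, 1902.
Advancing 533 days from March 15, 1902:
March has 31 days, so 31 − 15 = 16 days remain after March 15, 1902; 533 − 16 = 517 left.
April 1902 has 30 days: 517 − 30 = 487 left.
May 1902 has 31 days: 487 − 31 = 456 left.
June 1902 has 30 days: 456 − 30 = 426 left.
July 1902 has 31 days: 426 − 31 = 395 left.
August 1902 has 31 days: 395 − 31 = 364 left.
September 1902 has 30 days: 364 − 30 = 334 left.
October 1902 has 31 days: 334 − 31 = 303 left.
November 1902 has 30 days: 303 − 30 = 273 left.
December 1902 has 31 days: 273 − 31 = 242 left.
January 1903 has 31 days: 242 − 31 = 211 left.
February 1903 has 28 days (1903 is not a leap year): 211 − 28 = 183 left.
March 1903 has 31 days: 183 − 31 = 152 left.
April 1903 has 30 days: 152 − 30 = 122 left.
May 1903 has 31 days: 122 − 31 = 91 left.
June 1903 has 30 days: 91 − 30 = 61 left.
July 1903 has 31 days: 61 − 31 = 30 left.
30 days into August 1903 → August 30, 1903.
Subtracting 8 weeks (= 56 days) from August 30, 1903:
Going back 30 days from August 30, 1903 reaches the end of the previous month; 56 − 30 = 26 left.
July 1903 has 31 days; 31 − 26 = 5 → July 5, 1903.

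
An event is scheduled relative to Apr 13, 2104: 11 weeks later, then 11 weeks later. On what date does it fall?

September 14, 2104

Advancing 11 weeks (= 77 days) from April 13, 2104:
April has 30 days, so 30 − 13 = 17 days remain after April 13, 2104; 77 − 17 = 60 left.
May 2104 has 31 days: 60 − 31 = 29 left.
29 days into June 2104 → June 29, 2104.
Advancing 11 weeks (= 77 days) from June 29, 2104:
June has 30 days, so 30 − 29 = 1 day remains after June 29, 2104; 77 − 1 = 76 left.
July 2104 has 31 days: 76 − 31 = 45 left.
August 2104 has 31 days: 45 − 31 = 14 left.
14 days into September 2104 → September 14, 2104.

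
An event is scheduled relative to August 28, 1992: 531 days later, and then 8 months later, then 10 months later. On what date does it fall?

Counting forward 531 days from August 28, 1992:
August has 31 days, so 31 − 28 = 3 days remain after August 28, 1992; 531 − 3 = 528 left.
September 1992 has 30 days: 528 − 30 = 498 left.
October 1992 has 31 days: 498 − 31 = 467 left.
November 1992 has 30 days: 467 − 30 = 437 left.
December 1992 has 31 days: 437 − 31 = 406 left.
January 1993 has 31 days: 406 − 31 = 375 left.
February 1993 has 28 days (1993 is not a leap year): 375 − 28 = 347 left.
March 1993 has 31 days: 347 − 31 = 316 left.
April 1993 has 30 days: 316 − 30 = 286 left.
May 1993 has 31 days: 286 − 31 = 255 left.
June 1993 has 30 days: 255 − 30 = 225 left.
July 1993 has 31 days: 225 − 31 = 194 left.
August 1993 has 31 days: 194 − 31 = 163 left.
September 1993 has 30 days: 163 − 30 = 133 left.
October 1993 has 31 days: 133 − 31 = 102 left.
November 1993 has 30 days: 102 − 30 = 72 left.
December 1993 has 31 days: 72 − 31 = 41 left.
January 1994 has 31 days: 41 − 31 = 10 left.
10 days into February 1994 → February 10, 1994.
Counting forward 8 months from February 10, 1994:
month 2 + 8 = 10 → October 1994.
Day 10 is valid in October, giving October 10, 1994.
Adding 10 months from October 10, 1994:
month 10 + 10 = 20, which is month 8 of year 1995 → August 1995.
Day 10 is valid in August, giving August 10, 1995.

August 10, 1995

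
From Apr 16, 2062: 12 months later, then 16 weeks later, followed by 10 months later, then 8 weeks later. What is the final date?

Adding 12 months from April 16, 2062:
month 4 + 12 = 16, which is month 4 of year 2063 → April 2063.
Day 16 is valid in April, giving April 16, 2063.
Counting forward 16 weeks (= 112 days) from April 16, 2063:
April has 30 days, so 30 − 16 = 14 days remain after April 16, 2063; 112 − 14 = 98 left.
May 2063 has 31 days: 98 − 31 = 67 left.
June 2063 has 30 days: 67 − 30 = 37 left.
July 2063 has 31 days: 37 − 31 = 6 left.
6 days into August 2063 → August 6, 2063.
Advancing 10 months from August 6, 2063:
month 8 + 10 = 18, which is month 6 of year 2064 → June 2064.
Day 6 is valid in June, giving June 6, 2064.
Counting forward 8 weeks (= 56 days) from June 6, 2064:
June has 30 days, so 30 − 6 = 24 days remain after June 6, 2064; 56 − 24 = 32 left.
July 2064 has 31 days: 32 − 31 = 1 left.
1 day into August 2064 → August 1, 2064.

August 1, 2064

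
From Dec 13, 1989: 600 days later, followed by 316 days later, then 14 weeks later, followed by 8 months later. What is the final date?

May 22, 1993

Counting forward 600 days from December 13, 1989:
December has 31 days, so 31 − 13 = 18 days remain after December 13, 1989; 600 − 18 = 582 left.
January 1990 has 31 days: 582 − 31 = 551 left.
February 1990 has 28 days (1990 is not a leap year): 551 − 28 = 523 left.
March 1990 has 31 days: 523 − 31 = 492 left.
April 1990 has 30 days: 492 − 30 = 462 left.
May 1990 has 31 days: 462 − 31 = 431 left.
June 1990 has 30 days: 431 − 30 = 401 left.
July 1990 has 31 days: 401 − 31 = 370 left.
August 1990 has 31 days: 370 − 31 = 339 left.
September 1990 has 30 days: 339 − 30 = 309 left.
October 1990 has 31 days: 309 − 31 = 278 left.
November 1990 has 30 days: 278 − 30 = 248 left.
December 1990 has 31 days: 248 − 31 = 217 left.
January 1991 has 31 days: 217 − 31 = 186 left.
February 1991 has 28 days (1991 is not a leap year): 186 − 28 = 158 left.
March 1991 has 31 days: 158 − 31 = 127 left.
April 1991 has 30 days: 127 − 30 = 97 left.
May 1991 has 31 days: 97 − 31 = 66 left.
June 1991 has 30 days: 66 − 30 = 36 left.
July 1991 has 31 days: 36 − 31 = 5 left.
5 days into August 1991 → August 5, 1991.
Advancing 316 days from August 5, 1991:
August has 31 days, so 31 − 5 = 26 days remain after August 5, 1991; 316 − 26 = 290 left.
September 1991 has 30 days: 290 − 30 = 260 left.
October 1991 has 31 days: 260 − 31 = 229 left.
November 1991 has 30 days: 229 − 30 = 199 left.
December 1991 has 31 days: 199 − 31 = 168 left.
January 1992 has 31 days: 168 − 31 = 137 left.
February 1992 has 29 days (1992 is a leap year): 137 − 29 = 108 left.
March 1992 has 31 days: 108 − 31 = 77 left.
April 1992 has 30 days: 77 − 30 = 47 left.
May 1992 has 31 days: 47 − 31 = 16 left.
16 days into June 1992 → June 16, 1992.
Advancing 14 weeks (= 98 days) from June 16, 1992:
June has 30 days, so 30 − 16 = 14 days remain after June 16, 1992; 98 − 14 = 84 left.
July 1992 has 31 days: 84 − 31 = 53 left.
August 1992 has 31 days: 53 − 31 = 22 left.
22 days into September 1992 → September 22, 1992.
Counting forward 8 months from September 22, 1992:
month 9 + 8 = 17, which is month 5 of year 1993 → May 1993.
Day 22 is valid in May, giving May 22, 1993.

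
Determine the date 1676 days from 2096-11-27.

July 1, 2101

Counting forward 1676 days from November 27, 2096.
November has 30 days, so 30 − 27 = 3 days remain after November 27, 2096; 1676 − 3 = 1673 left.
December 2096 has 31 days: 1673 − 31 = 1642 left.
January 2097 has 31 days: 1642 − 31 = 1611 left.
February 2097 has 28 days (2097 is not a leap year): 1611 − 28 = 1583 left.
March 2097 has 31 days: 1583 − 31 = 1552 left.
April 2097 has 30 days: 1552 − 30 = 1522 left.
May 2097 has 31 days: 1522 − 31 = 1491 left.
June 2097 has 30 days: 1491 − 30 = 1461 left.
July 2097 has 31 days: 1461 − 31 = 1430 left.
August 2097 has 31 days: 1430 − 31 = 1399 left.
September 2097 has 30 days: 1399 − 30 = 1369 left.
October 2097 has 31 days: 1369 − 31 = 1338 left.
November 2097 has 30 days: 1338 − 30 = 1308 left.
December 2097 has 31 days: 1308 − 31 = 1277 left.
January 2098 has 31 days: 1277 − 31 = 1246 left.
February 2098 has 28 days (2098 is not a leap year): 1246 − 28 = 1218 left.
March 2098 has 31 days: 1218 − 31 = 1187 left.
April 2098 has 30 days: 1187 − 30 = 1157 left.
May 2098 has 31 days: 1157 − 31 = 1126 left.
June 2098 has 30 days: 1126 − 30 = 1096 left.
July 2098 has 31 days: 1096 − 31 = 1065 left.
August 2098 has 31 days: 1065 − 31 = 1034 left.
September 2098 has 30 days: 1034 − 30 = 1004 left.
October 2098 has 31 days: 1004 − 31 = 973 left.
November 2098 has 30 days: 973 − 30 = 943 left.
December 2098 has 31 days: 943 − 31 = 912 left.
January 2099 has 31 days: 912 − 31 = 881 left.
February 2099 has 28 days (2099 is not a leap year): 881 − 28 = 853 left.
March 2099 has 31 days: 853 − 31 = 822 left.
April 2099 has 30 days: 822 − 30 = 792 left.
May 2099 has 31 days: 792 − 31 = 761 left.
June 2099 has 30 days: 761 − 30 = 731 left.
July 2099 has 31 days: 731 − 31 = 700 left.
August 2099 has 31 days: 700 − 31 = 669 left.
September 2099 has 30 days: 669 − 30 = 639 left.
October 2099 has 31 days: 639 − 31 = 608 left.
November 2099 has 30 days: 608 − 30 = 578 left.
December 2099 has 31 days: 578 − 31 = 547 left.
January 2100 has 31 days: 547 − 31 = 516 left.
February 2100 has 28 days (2100 is not a leap year (divisible by 100 but not 400)): 516 − 28 = 488 left.
March 2100 has 31 days: 488 − 31 = 457 left.
April 2100 has 30 days: 457 − 30 = 427 left.
May 2100 has 31 days: 427 − 31 = 396 left.
June 2100 has 30 days: 396 − 30 = 366 left.
July 2100 has 31 days: 366 − 31 = 335 left.
August 2100 has 31 days: 335 − 31 = 304 left.
September 2100 has 30 days: 304 − 30 = 274 left.
October 2100 has 31 days: 274 − 31 = 243 left.
November 2100 has 30 days: 243 − 30 = 213 left.
December 2100 has 31 days: 213 − 31 = 182 left.
January 2101 has 31 days: 182 − 31 = 151 left.
February 2101 has 28 days (2101 is not a leap year): 151 − 28 = 123 left.
March 2101 has 31 days: 123 − 31 = 92 left.
April 2101 has 30 days: 92 − 30 = 62 left.
May 2101 has 31 days: 62 − 31 = 31 left.
June 2101 has 30 days: 31 − 30 = 1 left.
1 day into July 2101 → July 1, 2101.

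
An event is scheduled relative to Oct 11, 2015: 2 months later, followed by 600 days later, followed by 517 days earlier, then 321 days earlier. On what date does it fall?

Counting forward 2 months from October 11, 2015:
month 10 + 2 = 12 → December 2015.
Day 11 is valid in December, giving December 11, 2015.
Advancing 600 days from December 11, 2015:
December has 31 days, so 31 − 11 = 20 days remain after December 11, 2015; 600 − 20 = 580 left.
January 2016 has 31 days: 580 − 31 = 549 left.
February 2016 has 29 days (2016 is a leap year): 549 − 29 = 520 left.
March 2016 has 31 days: 520 − 31 = 489 left.
April 2016 has 30 days: 489 − 30 = 459 left.
May 2016 has 31 days: 459 − 31 = 428 left.
June 2016 has 30 days: 428 − 30 = 398 left.
July 2016 has 31 days: 398 − 31 = 367 left.
August 2016 has 31 days: 367 − 31 = 336 left.
September 2016 has 30 days: 336 − 30 = 306 left.
October 2016 has 31 days: 306 − 31 = 275 left.
November 2016 has 30 days: 275 − 30 = 245 left.
December 2016 has 31 days: 245 − 31 = 214 left.
January 2017 has 31 days: 214 − 31 = 183 left.
February 2017 has 28 days (2017 is not a leap year): 183 − 28 = 155 left.
March 2017 has 31 days: 155 − 31 = 124 left.
April 2017 has 30 days: 124 − 30 = 94 left.
May 2017 has 31 days: 94 − 31 = 63 left.
June 2017 has 30 days: 63 − 30 = 33 left.
July 2017 has 31 days: 33 − 31 = 2 left.
2 days into August 2017 → August 2, 2017.
Subtracting 517 days from August 2, 2017:
Going back 2 days from August 2, 2017 reaches the end of the previous month; 517 − 2 = 515 left.
July 2017 has 31 days: 515 − 31 = 484 left.
June 2017 has 30 days: 484 − 30 = 454 left.
May 2017 has 31 days: 454 − 31 = 423 left.
April 2017 has 30 days: 423 − 30 = 393 left.
March 2017 has 31 days: 393 − 31 = 362 left.
February 2017 has 28 days (2017 is not a leap year): 362 − 28 = 334 left.
January 2017 has 31 days: 334 − 31 = 303 left.
December 2016 has 31 days: 303 − 31 = 272 left.
November 2016 has 30 days: 272 − 30 = 242 left.
October 2016 has 31 days: 242 − 31 = 211 left.
September 2016 has 30 days: 211 − 30 = 181 left.
August 2016 has 31 days: 181 − 31 = 150 left.
July 2016 has 31 days: 150 − 31 = 119 left.
June 2016 has 30 days: 119 − 30 = 89 left.
May 2016 has 31 days: 89 − 31 = 58 left.
April 2016 has 30 days: 58 − 30 = 28 left.
March 2016 has 31 days; 31 − 28 = 3 → March 3, 2016.
Counting back 321 days from March 3, 2016:
Going back 3 days from March 3, 2016 reaches the end of the previous month; 321 − 3 = 318 left.
February 2016 has 29 days (2016 is a leap year): 318 − 29 = 289 left.
January 2016 has 31 days: 289 − 31 = 258 left.
December 2015 has 31 days: 258 − 31 = 227 left.
November 2015 has 30 days: 227 − 30 = 197 left.
October 2015 has 31 days: 197 − 31 = 166 left.
September 2015 has 30 days: 166 − 30 = 136 left.
August 2015 has 31 days: 136 − 31 = 105 left.
July 2015 has 31 days: 105 − 31 = 74 left.
June 2015 has 30 days: 74 − 30 = 44 left.
May 2015 has 31 days: 44 − 31 = 13 left.
April 2015 has 30 days; 30 − 13 = 17 → April 17, 2015.

April 17, 2015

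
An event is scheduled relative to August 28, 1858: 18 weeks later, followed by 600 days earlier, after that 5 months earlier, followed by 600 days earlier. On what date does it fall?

April 21, 1855

Advancing 18 weeks (= 126 days) from August 28, 1858:
August has 31 days, so 31 − 28 = 3 days remain after August 28, 1858; 126 − 3 = 123 left.
September 1858 has 30 days: 123 − 30 = 93 left.
October 1858 has 31 days: 93 − 31 = 62 left.
November 1858 has 30 days: 62 − 30 = 32 left.
December 1858 has 31 days: 32 − 31 = 1 left.
1 day into January 1859 → January 1, 1859.
Subtracting 600 days from January 1, 1859:
Going back 1 day from January 1, 1859 reaches the end of the previous month; 600 − 1 = 599 left.
December 1858 has 31 days: 599 − 31 = 568 left.
November 1858 has 30 days: 568 − 30 = 538 left.
October 1858 has 31 days: 538 − 31 = 507 left.
September 1858 has 30 days: 507 − 30 = 477 left.
August 1858 has 31 days: 477 − 31 = 446 left.
July 1858 has 31 days: 446 − 31 = 415 left.
June 1858 has 30 days: 415 − 30 = 385 left.
May 1858 has 31 days: 385 − 31 = 354 left.
April 1858 has 30 days: 354 − 30 = 324 left.
March 1858 has 31 days: 324 − 31 = 293 left.
February 1858 has 28 days (1858 is not a leap year): 293 − 28 = 265 left.
January 1858 has 31 days: 265 − 31 = 234 left.
December 1857 has 31 days: 234 − 31 = 203 left.
November 1857 has 30 days: 203 − 30 = 173 left.
October 1857 has 31 days: 173 − 31 = 142 left.
September 1857 has 30 days: 142 − 30 = 112 left.
August 1857 has 31 days: 112 − 31 = 81 left.
July 1857 has 31 days: 81 − 31 = 50 left.
June 1857 has 30 days: 50 − 30 = 20 left.
May 1857 has 31 days; 31 − 20 = 11 → May 11, 1857.
Going back 5 months from May 11, 1857:
month 5 − 5 = 0, which is month 12 of year 1856 → December 1856.
Day 11 is valid in December, giving December 11, 1856.
Counting back 600 days from December 11, 1856:
Going back 11 days from December 11, 1856 reaches the end of the previous month; 600 − 11 = 589 left.
November 1856 has 30 days: 589 − 30 = 559 left.
October 1856 has 31 days: 559 − 31 = 528 left.
September 1856 has 30 days: 528 − 30 = 498 left.
August 1856 has 31 days: 498 − 31 = 467 left.
July 1856 has 31 days: 467 − 31 = 436 left.
June 1856 has 30 days: 436 − 30 = 406 left.
May 1856 has 31 days: 406 − 31 = 375 left.
April 1856 has 30 days: 375 − 30 = 345 left.
March 1856 has 31 days: 345 − 31 = 314 left.
February 1856 has 29 days (1856 is a leap year): 314 − 29 = 285 left.
January 1856 has 31 days: 285 − 31 = 254 left.
December 1855 has 31 days: 254 − 31 = 223 left.
November 1855 has 30 days: 223 − 30 = 193 left.
October 1855 has 31 days: 193 − 31 = 162 left.
September 1855 has 30 days: 162 − 30 = 132 left.
August 1855 has 31 days: 132 − 31 = 101 left.
July 1855 has 31 days: 101 − 31 = 70 left.
June 1855 has 30 days: 70 − 30 = 40 left.
May 1855 has 31 days: 40 − 31 = 9 left.
April 1855 has 30 days; 30 − 9 = 21 → April 21, 1855.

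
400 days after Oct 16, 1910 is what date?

Advancing 400 days from October 16, 1910.
October has 31 days, so 31 − 16 = 15 days remain after October 16, 1910; 400 − 15 = 385 left.
November 1910 has 30 days: 385 − 30 = 355 left.
December 1910 has 31 days: 355 − 31 = 324 left.
January 1911 has 31 days: 324 − 31 = 293 left.
February 1911 has 28 days (1911 is not a leap year): 293 − 28 = 265 left.
March 1911 has 31 days: 265 − 31 = 234 left.
April 1911 has 30 days: 234 − 30 = 204 left.
May 1911 has 31 days: 204 − 31 = 173 left.
June 1911 has 30 days: 173 − 30 = 143 left.
July 1911 has 31 days: 143 − 31 = 112 left.
August 1911 has 31 days: 112 − 31 = 81 left.
September 1911 has 30 days: 81 − 30 = 51 left.
October 1911 has 31 days: 51 − 31 = 20 left.
20 days into November 1911 → November 20, 1911.

November 20, 1911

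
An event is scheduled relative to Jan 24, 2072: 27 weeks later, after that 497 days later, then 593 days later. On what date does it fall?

July 26, 2075

Adding 27 weeks (= 189 days) from January 24, 2072:
January has 31 days, so 31 − 24 = 7 days remain after January 24, 2072; 189 − 7 = 182 left.
February 2072 has 29 days (2072 is a leap year): 182 − 29 = 153 left.
March 2072 has 31 days: 153 − 31 = 122 left.
April 2072 has 30 days: 122 − 30 = 92 left.
May 2072 has 31 days: 92 − 31 = 61 left.
June 2072 has 30 days: 61 − 30 = 31 left.
31 days into July 2072 → July 31, 2072.
Counting forward 497 days from July 31, 2072:
July has 31 days, so 31 − 31 = 0 days remain after July 31, 2072; 497 − 0 = 497 left.
August 2072 has 31 days: 497 − 31 = 466 left.
September 2072 has 30 days: 466 − 30 = 436 left.
October 2072 has 31 days: 436 − 31 = 405 left.
November 2072 has 30 days: 405 − 30 = 375 left.
December 2072 has 31 days: 375 − 31 = 344 left.
January 2073 has 31 days: 344 − 31 = 313 left.
February 2073 has 28 days (2073 is not a leap year): 313 − 28 = 285 left.
March 2073 has 31 days: 285 − 31 = 254 left.
April 2073 has 30 days: 254 − 30 = 224 left.
May 2073 has 31 days: 224 − 31 = 193 left.
June 2073 has 30 days: 193 − 30 = 163 left.
July 2073 has 31 days: 163 − 31 = 132 left.
August 2073 has 31 days: 132 − 31 = 101 left.
September 2073 has 30 days: 101 − 30 = 71 left.
October 2073 has 31 days: 71 − 31 = 40 left.
November 2073 has 30 days: 40 − 30 = 10 left.
10 days into December 2073 → December 10, 2073.
Advancing 593 days from December 10, 2073:
December has 31 days, so 31 − 10 = 21 days remain after December 10, 2073; 593 − 21 = 572 left.
January 2074 has 31 days: 572 − 31 = 541 left.
February 2074 has 28 days (2074 is not a leap year): 541 − 28 = 513 left.
March 2074 has 31 days: 513 − 31 = 482 left.
April 2074 has 30 days: 482 − 30 = 452 left.
May 2074 has 31 days: 452 − 31 = 421 left.
June 2074 has 30 days: 421 − 30 = 391 left.
July 2074 has 31 days: 391 − 31 = 360 left.
August 2074 has 31 days: 360 − 31 = 329 left.
September 2074 has 30 days: 329 − 30 = 299 left.
October 2074 has 31 days: 299 − 31 = 268 left.
November 2074 has 30 days: 268 − 30 = 238 left.
December 2074 has 31 days: 238 − 31 = 207 left.
January 2075 has 31 days: 207 − 31 = 176 left.
February 2075 has 28 days (2075 is not a leap year): 176 − 28 = 148 left.
March 2075 has 31 days: 148 − 31 = 117 left.
April 2075 has 30 days: 117 − 30 = 87 left.
May 2075 has 31 days: 87 − 31 = 56 left.
June 2075 has 30 days: 56 − 30 = 26 left.
26 days into July 2075 → July 26, 2075.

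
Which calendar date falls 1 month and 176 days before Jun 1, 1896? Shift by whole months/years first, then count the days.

November 7, 1895

Subtracting 1 month and 176 days from June 1, 1896: first the month/year part, then the days.
month 6 − 1 = 5 → May 1896.
Day 1 is valid in May, giving May 1, 1896.
Now subtract 176 days from May 1, 1896.
Going back 1 day from May 1, 1896 reaches the end of the previous month; 176 − 1 = 175 left.
April 1896 has 30 days: 175 − 30 = 145 left.
March 1896 has 31 days: 145 − 31 = 114 left.
February 1896 has 29 days (1896 is a leap year): 114 − 29 = 85 left.
January 1896 has 31 days: 85 − 31 = 54 left.
December 1895 has 31 days: 54 − 31 = 23 left.
November 1895 has 30 days; 30 − 23 = 7 → November 7, 1895.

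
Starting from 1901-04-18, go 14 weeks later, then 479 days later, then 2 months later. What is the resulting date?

Adding 14 weeks (= 98 days) from April 18, 1901:
April has 30 days, so 30 − 18 = 12 days remain after April 18, 1901; 98 − 12 = 86 left.
May 1901 has 31 days: 86 − 31 = 55 left.
June 1901 has 30 days: 55 − 30 = 25 left.
25 days into July 1901 → July 25, 1901.
Advancing 479 days from July 25, 1901:
July has 31 days, so 31 − 25 = 6 days remain after July 25, 1901; 479 − 6 = 473 left.
August 1901 has 31 days: 473 − 31 = 442 left.
September 1901 has 30 days: 442 − 30 = 412 left.
October 1901 has 31 days: 412 − 31 = 381 left.
November 1901 has 30 days: 381 − 30 = 351 left.
December 1901 has 31 days: 351 − 31 = 320 left.
January 1902 has 31 days: 320 − 31 = 289 left.
February 1902 has 28 days (1902 is not a leap year): 289 − 28 = 261 left.
March 1902 has 31 days: 261 − 31 = 230 left.
April 1902 has 30 days: 230 − 30 = 200 left.
May 1902 has 31 days: 200 − 31 = 169 left.
June 1902 has 30 days: 169 − 30 = 139 left.
July 1902 has 31 days: 139 − 31 = 108 left.
August 1902 has 31 days: 108 − 31 = 77 left.
September 1902 has 30 days: 77 − 30 = 47 left.
October 1902 has 31 days: 47 − 31 = 16 left.
16 days into November 1902 → November 16, 1902.
Advancing 2 months from November 16, 1902:
month 11 + 2 = 13, which is month 1 of year 1903 → January 1903.
Day 16 is valid in January, giving January 16, 1903.

January 16, 1903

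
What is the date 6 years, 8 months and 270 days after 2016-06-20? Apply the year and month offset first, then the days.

Advancing 6 years, 8 months and 270 days from June 20, 2016: first the month/year part, then the days.
+6 years → 2022; month 6 + 8 = 14, which is month 2 of year 2023 → February 2023.
Day 20 is valid in February, giving February 20, 2023.
Now add 270 days from February 20, 2023.
February has 28 days, so 28 − 20 = 8 days remain after February 20, 2023; 270 − 8 = 262 left.
March 2023 has 31 days: 262 − 31 = 231 left.
April 2023 has 30 days: 231 − 30 = 201 left.
May 2023 has 31 days: 201 − 31 = 170 left.
June 2023 has 30 days: 170 − 30 = 140 left.
July 2023 has 31 days: 140 − 31 = 109 left.
August 2023 has 31 days: 109 − 31 = 78 left.
September 2023 has 30 days: 78 − 30 = 48 left.
October 2023 has 31 days: 48 − 31 = 17 left.
17 days into November 2023 → November 17, 2023.

November 17, 2023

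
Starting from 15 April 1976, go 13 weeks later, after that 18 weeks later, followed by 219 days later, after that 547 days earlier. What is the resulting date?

December 26, 1975

Counting forward 13 weeks (= 91 days) from April 15, 1976:
April has 30 days, so 30 − 15 = 15 days remain after April 15, 1976; 91 − 15 = 76 left.
May 1976 has 31 days: 76 − 31 = 45 left.
June 1976 has 30 days: 45 − 30 = 15 left.
15 days into July 1976 → July 15, 1976.
Counting forward 18 weeks (= 126 days) from July 15, 1976:
July has 31 days, so 31 − 15 = 16 days remain after July 15, 1976; 126 − 16 = 110 left.
August 1976 has 31 days: 110 − 31 = 79 left.
September 1976 has 30 days: 79 − 30 = 49 left.
October 1976 has 31 days: 49 − 31 = 18 left.
18 days into November 1976 → November 18, 1976.
Adding 219 days from November 18, 1976:
November has 30 days, so 30 − 18 = 12 days remain after November 18, 1976; 219 − 12 = 207 left.
December 1976 has 31 days: 207 − 31 = 176 left.
January 1977 has 31 days: 176 − 31 = 145 left.
February 1977 has 28 days (1977 is not a leap year): 145 − 28 = 117 left.
March 1977 has 31 days: 117 − 31 = 86 left.
April 1977 has 30 days: 86 − 30 = 56 left.
May 1977 has 31 days: 56 − 31 = 25 left.
25 days into June 1977 → June 25, 1977.
Going back 547 days from June 25, 1977:
Going back 25 days from June 25, 1977 reaches the end of the previous month; 547 − 25 = 522 left.
May 1977 has 31 days: 522 − 31 = 491 left.
April 1977 has 30 days: 491 − 30 = 461 left.
March 1977 has 31 days: 461 − 31 = 430 left.
February 1977 has 28 days (1977 is not a leap year): 430 − 28 = 402 left.
January 1977 has 31 days: 402 − 31 = 371 left.
December 1976 has 31 days: 371 − 31 = 340 left.
November 1976 has 30 days: 340 − 30 = 310 left.
October 1976 has 31 days: 310 − 31 = 279 left.
September 1976 has 30 days: 279 − 30 = 249 left.
August 1976 has 31 days: 249 − 31 = 218 left.
July 1976 has 31 days: 218 − 31 = 187 left.
June 1976 has 30 days: 187 − 30 = 157 left.
May 1976 has 31 days: 157 − 31 = 126 left.
April 1976 has 30 days: 126 − 30 = 96 left.
March 1976 has 31 days: 96 − 31 = 65 left.
February 1976 has 29 days (1976 is a leap year): 65 − 29 = 36 left.
January 1976 has 31 days: 36 − 31 = 5 left.
December 1975 has 31 days; 31 − 5 = 26 → December 26, 1975.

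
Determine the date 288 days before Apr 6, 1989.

Counting back 288 days from April 6, 1989.
Going back 6 days from April 6, 1989 reaches the end of the previous month; 288 − 6 = 282 left.
March 1989 has 31 days: 282 − 31 = 251 left.
February 1989 has 28 days (1989 is not a leap year): 251 − 28 = 223 left.
January 1989 has 31 days: 223 − 31 = 192 left.
December 1988 has 31 days: 192 − 31 = 161 left.
November 1988 has 30 days: 161 − 30 = 131 left.
October 1988 has 31 days: 131 − 31 = 100 left.
September 1988 has 30 days: 100 − 30 = 70 left.
August 1988 has 31 days: 70 − 31 = 39 left.
July 1988 has 31 days: 39 − 31 = 8 left.
June 1988 has 30 days; 30 − 8 = 22 → June 22, 1988.

June 22, 1988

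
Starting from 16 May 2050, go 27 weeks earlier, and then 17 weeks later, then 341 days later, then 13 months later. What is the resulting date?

Going back 27 weeks (= 189 days) from May 16, 2050:
Going back 16 days from May 16, 2050 reaches the end of the previous month; 189 − 16 = 173 left.
April 2050 has 30 days: 173 − 30 = 143 left.
March 2050 has 31 days: 143 − 31 = 112 left.
February 2050 has 28 days (2050 is not a leap year): 112 − 28 = 84 left.
January 2050 has 31 days: 84 − 31 = 53 left.
December 2049 has 31 days: 53 − 31 = 22 left.
November 2049 has 30 days; 30 − 22 = 8 → November 8, 2049.
Advancing 17 weeks (= 119 days) from November 8, 2049:
November has 30 days, so 30 − 8 = 22 days remain after November 8, 2049; 119 − 22 = 97 left.
December 2049 has 31 days: 97 − 31 = 66 left.
January 2050 has 31 days: 66 − 31 = 35 left.
February 2050 has 28 days (2050 is not a leap year): 35 − 28 = 7 left.
7 days into March 2050 → March 7, 2050.
Counting forward 341 days from March 7, 2050:
March has 31 days, so 31 − 7 = 24 days remain after March 7, 2050; 341 − 24 = 317 left.
April 2050 has 30 days: 317 − 30 = 287 left.
May 2050 has 31 days: 287 − 31 = 256 left.
June 2050 has 30 days: 256 − 30 = 226 left.
July 2050 has 31 days: 226 − 31 = 195 left.
August 2050 has 31 days: 195 − 31 = 164 left.
September 2050 has 30 days: 164 − 30 = 134 left.
October 2050 has 31 days: 134 − 31 = 103 left.
November 2050 has 30 days: 103 − 30 = 73 left.
December 2050 has 31 days: 73 − 31 = 42 left.
January 2051 has 31 days: 42 − 31 = 11 left.
11 days into February 2051 → February 11, 2051.
Counting forward 13 months from February 11, 2051:
month 2 + 13 = 15, which is month 3 of year 2052 → March 2052.
Day 11 is valid in March, giving March 11, 2052.

March 11, 2052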